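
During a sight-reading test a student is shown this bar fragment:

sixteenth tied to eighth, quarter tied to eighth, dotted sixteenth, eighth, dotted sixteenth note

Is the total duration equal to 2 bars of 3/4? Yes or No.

One bar of 3/4 = 24 thirty-second notes, so 2 bars = 48.
Express everything in thirty-second notes: sixteenth tied to eighth (sixteenth + eighth) = 6; quarter tied to eighth (quarter + eighth) = 12; dotted sixteenth = 3; eighth = 4; dotted sixteenth note = 3.
Sum: 6 + 12 + 3 + 4 + 3 = 28.
28 falls short of 48, so the answer is No.

No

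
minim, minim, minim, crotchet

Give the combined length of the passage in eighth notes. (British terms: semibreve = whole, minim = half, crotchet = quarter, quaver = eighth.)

Convert each value to eighth notes: minim = 4; minim = 4; minim = 4; crotchet = 2.
Altogether 4 + 4 + 4 + 2 = 14 eighth notes.

14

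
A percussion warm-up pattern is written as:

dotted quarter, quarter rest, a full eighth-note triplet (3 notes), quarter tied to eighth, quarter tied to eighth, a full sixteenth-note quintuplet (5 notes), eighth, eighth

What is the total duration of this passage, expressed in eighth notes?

17

In eighth notes: dotted quarter = 3; quarter rest = 2; a full eighth-note triplet (3 notes) (three triplet eighths span one quarter) = 2; quarter tied to eighth (quarter + eighth) = 3; quarter tied to eighth (quarter + eighth) = 3; a full sixteenth-note quintuplet (5 notes) (five quintuplet sixteenths span one quarter) = 2; eighth = 1; eighth = 1.
Adding: 3 + 2 + 2 + 3 + 3 + 2 + 1 + 1 = 17 eighth notes.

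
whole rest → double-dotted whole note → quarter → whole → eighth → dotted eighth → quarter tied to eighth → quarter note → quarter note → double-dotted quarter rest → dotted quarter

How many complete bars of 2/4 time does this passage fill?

12

One bar of 2/4 = 8 sixteenth notes.
Express everything in sixteenth notes: whole rest = 16; double-dotted whole note = 28; quarter = 4; whole = 16; eighth = 2; dotted eighth = 3; quarter tied to eighth (quarter + eighth) = 6; quarter note = 4; quarter note = 4; double-dotted quarter rest = 7; dotted quarter = 6.
Adding: 16 + 28 + 4 + 16 + 2 + 3 + 6 + 4 + 4 + 7 + 6 = 96.
96 ÷ 8 = 12 complete bars with 0 left over.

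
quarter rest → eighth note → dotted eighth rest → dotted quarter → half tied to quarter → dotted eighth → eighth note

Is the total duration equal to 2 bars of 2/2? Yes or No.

One bar of 2/2 = 16 sixteenth notes, so 2 bars = 32.
Convert each value to sixteenth notes: quarter rest = 4; eighth note = 2; dotted eighth rest = 3; dotted quarter = 6; half tied to quarter (half + quarter) = 12; dotted eighth = 3; eighth note = 2.
Adding: 4 + 2 + 3 + 6 + 12 + 3 + 2 = 32.
32 equals 32, so the answer is Yes.

Yes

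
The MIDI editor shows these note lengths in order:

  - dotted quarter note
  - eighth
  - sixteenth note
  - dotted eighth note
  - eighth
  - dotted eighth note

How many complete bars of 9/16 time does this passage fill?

One bar of 9/16 = 9 sixteenth notes.
In sixteenth notes: dotted quarter note = 6; eighth = 2; sixteenth note = 1; dotted eighth note = 3; eighth = 2; dotted eighth note = 3.
Altogether 6 + 2 + 1 + 3 + 2 + 3 = 17.
17 ÷ 9 = 1 complete bar with 8 left over.

1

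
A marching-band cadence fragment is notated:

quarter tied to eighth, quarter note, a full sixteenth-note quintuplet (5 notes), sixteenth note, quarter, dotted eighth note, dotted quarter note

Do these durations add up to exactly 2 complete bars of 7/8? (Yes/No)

One bar of 7/8 = 14 sixteenth notes, so 2 bars = 28.
Each duration in sixteenth notes: quarter tied to eighth (quarter + eighth) = 6; quarter note = 4; a full sixteenth-note quintuplet (5 notes) (five quintuplet sixteenths span one quarter) = 4; sixteenth note = 1; quarter = 4; dotted eighth note = 3; dotted quarter note = 6.
Total: 6 + 4 + 4 + 1 + 4 + 3 + 6 = 28.
28 equals 28, so the answer is Yes.

Yes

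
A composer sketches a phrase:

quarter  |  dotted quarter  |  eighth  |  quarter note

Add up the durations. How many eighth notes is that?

Working in eighth notes: quarter = 2; dotted quarter = 3; eighth = 1; quarter note = 2.
Altogether 2 + 3 + 1 + 2 = 8 eighth notes.

8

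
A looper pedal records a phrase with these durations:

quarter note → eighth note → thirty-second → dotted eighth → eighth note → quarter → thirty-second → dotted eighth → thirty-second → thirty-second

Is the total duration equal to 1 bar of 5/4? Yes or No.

One bar of 5/4 = 40 thirty-second notes.
In thirty-second notes: quarter note = 8; eighth note = 4; thirty-second = 1; dotted eighth = 6; eighth note = 4; quarter = 8; thirty-second = 1; dotted eighth = 6; thirty-second = 1; thirty-second = 1.
Sum: 8 + 4 + 1 + 6 + 4 + 8 + 1 + 6 + 1 + 1 = 40.
40 equals 40, so the answer is Yes.

Yes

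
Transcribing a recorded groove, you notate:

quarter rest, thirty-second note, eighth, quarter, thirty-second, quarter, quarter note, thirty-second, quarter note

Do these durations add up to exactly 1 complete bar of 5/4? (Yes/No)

One bar of 5/4 = 40 thirty-second notes.
Express everything in thirty-second notes: quarter rest = 8; thirty-second note = 1; eighth = 4; quarter = 8; thirty-second = 1; quarter = 8; quarter note = 8; thirty-second = 1; quarter note = 8.
Sum: 8 + 1 + 4 + 8 + 1 + 8 + 8 + 1 + 8 = 47.
47 exceeds 40, so the answer is No.

No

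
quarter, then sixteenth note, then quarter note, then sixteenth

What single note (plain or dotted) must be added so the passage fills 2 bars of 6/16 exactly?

eighth note

2 bars of 6/16 = 12 sixteenth notes.
In sixteenth notes: quarter = 4; sixteenth note = 1; quarter note = 4; sixteenth = 1.
Altogether 4 + 1 + 4 + 1 = 10.
Remaining: 12 − 10 = 2 sixteenth notes, which is a eighth note.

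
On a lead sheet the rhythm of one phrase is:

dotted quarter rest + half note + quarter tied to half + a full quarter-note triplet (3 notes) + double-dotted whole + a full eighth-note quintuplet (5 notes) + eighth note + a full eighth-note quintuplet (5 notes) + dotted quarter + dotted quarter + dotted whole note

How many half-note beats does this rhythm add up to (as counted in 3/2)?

One half-note beat = 4 eighth notes.
Convert each value to eighth notes: dotted quarter rest = 3; half note = 4; quarter tied to half (quarter + half) = 6; a full quarter-note triplet (3 notes) (three triplet quarters span one half) = 4; double-dotted whole = 14; a full eighth-note quintuplet (5 notes) (five quintuplet eighths span one half) = 4; eighth note = 1; a full eighth-note quintuplet (5 notes) (five quintuplet eighths span one half) = 4; dotted quarter = 3; dotted quarter = 3; dotted whole note = 12.
Altogether 3 + 4 + 6 + 4 + 14 + 4 + 1 + 4 + 3 + 3 + 12 = 58.
58 ÷ 4 = 14.5 beats.

14.5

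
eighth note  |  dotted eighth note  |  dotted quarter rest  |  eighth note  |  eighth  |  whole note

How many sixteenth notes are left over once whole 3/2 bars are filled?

7

One bar of 3/2 = 24 sixteenth notes.
Express everything in sixteenth notes: eighth note = 2; dotted eighth note = 3; dotted quarter rest = 6; eighth note = 2; eighth = 2; whole note = 16.
Adding: 2 + 3 + 6 + 2 + 2 + 16 = 31.
31 ÷ 24 = 1 complete bar with 7 sixteenth notes remaining.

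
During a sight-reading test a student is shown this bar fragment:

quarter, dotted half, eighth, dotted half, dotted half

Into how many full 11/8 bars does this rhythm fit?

1

One bar of 11/8 = 11 eighth notes.
In eighth notes: quarter = 2; dotted half = 6; eighth = 1; dotted half = 6; dotted half = 6.
Adding: 2 + 6 + 1 + 6 + 6 = 21.
21 ÷ 11 = 1 complete bar with 10 left over.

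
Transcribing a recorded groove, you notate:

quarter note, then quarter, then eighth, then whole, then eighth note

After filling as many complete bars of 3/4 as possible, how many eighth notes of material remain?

2

One bar of 3/4 = 6 eighth notes.
Convert each value to eighth notes: quarter note = 2; quarter = 2; eighth = 1; whole = 8; eighth note = 1.
Altogether 2 + 2 + 1 + 8 + 1 = 14.
14 ÷ 6 = 2 complete bars with 2 eighth notes remaining.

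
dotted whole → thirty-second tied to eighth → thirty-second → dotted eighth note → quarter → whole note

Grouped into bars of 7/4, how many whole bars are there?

One bar of 7/4 = 56 thirty-second notes.
Express everything in thirty-second notes: dotted whole = 48; thirty-second tied to eighth (thirty-second + eighth) = 5; thirty-second = 1; dotted eighth note = 6; quarter = 8; whole note = 32.
Total: 48 + 5 + 1 + 6 + 8 + 32 = 100.
100 ÷ 56 = 1 complete bar with 44 left over.

1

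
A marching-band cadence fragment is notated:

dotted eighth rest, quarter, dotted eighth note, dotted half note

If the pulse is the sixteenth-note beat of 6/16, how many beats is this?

One sixteenth-note beat = 2 thirty-second notes.
Working in thirty-second notes: dotted eighth rest = 6; quarter = 8; dotted eighth note = 6; dotted half note = 24.
Altogether 6 + 8 + 6 + 24 = 44.
44 ÷ 2 = 22 beats.

22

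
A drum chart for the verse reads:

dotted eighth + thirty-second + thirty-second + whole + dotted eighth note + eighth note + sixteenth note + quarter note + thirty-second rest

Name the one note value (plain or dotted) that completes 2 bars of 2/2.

2 bars of 2/2 = 64 thirty-second notes.
Each duration in thirty-second notes: dotted eighth = 6; thirty-second = 1; thirty-second = 1; whole = 32; dotted eighth note = 6; eighth note = 4; sixteenth note = 2; quarter note = 8; thirty-second rest = 1.
Total: 6 + 1 + 1 + 32 + 6 + 4 + 2 + 8 + 1 = 61.
Remaining: 64 − 61 = 3 thirty-second notes, which is a dotted sixteenth note.

dotted sixteenth note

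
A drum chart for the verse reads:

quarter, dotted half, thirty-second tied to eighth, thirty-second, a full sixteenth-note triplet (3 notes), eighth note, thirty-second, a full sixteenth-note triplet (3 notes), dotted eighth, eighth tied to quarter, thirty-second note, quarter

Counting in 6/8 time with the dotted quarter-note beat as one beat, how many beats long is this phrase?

6.5

One dotted quarter-note beat = 12 thirty-second notes.
Each duration in thirty-second notes: quarter = 8; dotted half = 24; thirty-second tied to eighth (thirty-second + eighth) = 5; thirty-second = 1; a full sixteenth-note triplet (3 notes) (three triplet sixteenths span one eighth) = 4; eighth note = 4; thirty-second = 1; a full sixteenth-note triplet (3 notes) (three triplet sixteenths span one eighth) = 4; dotted eighth = 6; eighth tied to quarter (eighth + quarter) = 12; thirty-second note = 1; quarter = 8.
Adding: 8 + 24 + 5 + 1 + 4 + 4 + 1 + 4 + 6 + 12 + 1 + 8 = 78.
78 ÷ 12 = 6.5 beats.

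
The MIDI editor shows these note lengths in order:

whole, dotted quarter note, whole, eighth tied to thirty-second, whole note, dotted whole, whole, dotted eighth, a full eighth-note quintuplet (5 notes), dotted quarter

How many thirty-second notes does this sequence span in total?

Working in thirty-second notes: whole = 32; dotted quarter note = 12; whole = 32; eighth tied to thirty-second (eighth + thirty-second) = 5; whole note = 32; dotted whole = 48; whole = 32; dotted eighth = 6; a full eighth-note quintuplet (5 notes) (five quintuplet eighths span one half) = 16; dotted quarter = 12.
Sum: 32 + 12 + 32 + 5 + 32 + 48 + 32 + 6 + 16 + 12 = 227 thirty-second notes.

227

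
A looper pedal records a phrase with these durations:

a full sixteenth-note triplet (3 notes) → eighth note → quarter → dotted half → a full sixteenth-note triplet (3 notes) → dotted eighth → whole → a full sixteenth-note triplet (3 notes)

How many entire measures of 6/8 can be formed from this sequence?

3

One bar of 6/8 = 12 sixteenth notes.
In sixteenth notes: a full sixteenth-note triplet (3 notes) (three triplet sixteenths span one eighth) = 2; eighth note = 2; quarter = 4; dotted half = 12; a full sixteenth-note triplet (3 notes) (three triplet sixteenths span one eighth) = 2; dotted eighth = 3; whole = 16; a full sixteenth-note triplet (3 notes) (three triplet sixteenths span one eighth) = 2.
Total: 2 + 2 + 4 + 12 + 2 + 3 + 16 + 2 = 43.
43 ÷ 12 = 3 complete bars with 7 left over.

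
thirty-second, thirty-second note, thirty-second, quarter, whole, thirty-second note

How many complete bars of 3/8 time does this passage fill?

One bar of 3/8 = 12 thirty-second notes.
Working in thirty-second notes: thirty-second = 1; thirty-second note = 1; thirty-second = 1; quarter = 8; whole = 32; thirty-second note = 1.
Total: 1 + 1 + 1 + 8 + 32 + 1 = 44.
44 ÷ 12 = 3 complete bars with 8 left over.

3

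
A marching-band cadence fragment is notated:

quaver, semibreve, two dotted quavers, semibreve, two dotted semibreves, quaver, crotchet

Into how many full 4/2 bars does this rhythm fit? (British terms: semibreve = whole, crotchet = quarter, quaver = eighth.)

One bar of 4/2 = 32 sixteenth notes.
Express everything in sixteenth notes: quaver = 2; semibreve = 16; dotted quaver = 3; dotted quaver = 3; semibreve = 16; dotted semibreve = 24; dotted semibreve = 24; quaver = 2; crotchet = 4.
Sum: 2 + 16 + 3 + 3 + 16 + 24 + 24 + 2 + 4 = 94.
94 ÷ 32 = 2 complete bars with 30 left over.

2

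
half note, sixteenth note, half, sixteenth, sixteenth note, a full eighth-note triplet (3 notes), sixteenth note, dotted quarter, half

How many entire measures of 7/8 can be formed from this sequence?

One bar of 7/8 = 14 sixteenth notes.
Working in sixteenth notes: half note = 8; sixteenth note = 1; half = 8; sixteenth = 1; sixteenth note = 1; a full eighth-note triplet (3 notes) (three triplet eighths span one quarter) = 4; sixteenth note = 1; dotted quarter = 6; half = 8.
Altogether 8 + 1 + 8 + 1 + 1 + 4 + 1 + 6 + 8 = 38.
38 ÷ 14 = 2 complete bars with 10 left over.

2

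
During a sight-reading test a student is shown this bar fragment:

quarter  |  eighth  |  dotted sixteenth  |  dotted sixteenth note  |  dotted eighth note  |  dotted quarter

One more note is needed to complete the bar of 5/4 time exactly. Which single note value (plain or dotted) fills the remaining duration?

The bar of 5/4 = 40 thirty-second notes.
Express everything in thirty-second notes: quarter = 8; eighth = 4; dotted sixteenth = 3; dotted sixteenth note = 3; dotted eighth note = 6; dotted quarter = 12.
Altogether 8 + 4 + 3 + 3 + 6 + 12 = 36.
Remaining: 40 − 36 = 4 thirty-second notes, which is a eighth note.

eighth note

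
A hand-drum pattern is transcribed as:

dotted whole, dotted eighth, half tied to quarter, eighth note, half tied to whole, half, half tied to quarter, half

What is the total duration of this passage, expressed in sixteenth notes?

In sixteenth notes: dotted whole = 24; dotted eighth = 3; half tied to quarter (half + quarter) = 12; eighth note = 2; half tied to whole (half + whole) = 24; half = 8; half tied to quarter (half + quarter) = 12; half = 8.
Total: 24 + 3 + 12 + 2 + 24 + 8 + 12 + 8 = 93 sixteenth notes.

93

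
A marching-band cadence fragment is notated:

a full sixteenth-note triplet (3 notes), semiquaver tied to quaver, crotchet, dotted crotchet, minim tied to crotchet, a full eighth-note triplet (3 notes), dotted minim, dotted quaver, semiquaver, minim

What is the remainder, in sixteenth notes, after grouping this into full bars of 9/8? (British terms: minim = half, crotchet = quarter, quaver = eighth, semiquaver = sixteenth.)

1

One bar of 9/8 = 18 sixteenth notes.
Each duration in sixteenth notes: a full sixteenth-note triplet (3 notes) (three triplet sixteenths span one eighth) = 2; semiquaver tied to quaver (semiquaver + quaver) = 3; crotchet = 4; dotted crotchet = 6; minim tied to crotchet (minim + crotchet) = 12; a full eighth-note triplet (3 notes) (three triplet eighths span one quarter) = 4; dotted minim = 12; dotted quaver = 3; semiquaver = 1; minim = 8.
Sum: 2 + 3 + 4 + 6 + 12 + 4 + 12 + 3 + 1 + 8 = 55.
55 ÷ 18 = 3 complete bars with 1 sixteenth note remaining.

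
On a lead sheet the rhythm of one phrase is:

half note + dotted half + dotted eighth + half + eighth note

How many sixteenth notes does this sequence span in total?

33

In sixteenth notes: half note = 8; dotted half = 12; dotted eighth = 3; half = 8; eighth note = 2.
Adding: 8 + 12 + 3 + 8 + 2 = 33 sixteenth notes.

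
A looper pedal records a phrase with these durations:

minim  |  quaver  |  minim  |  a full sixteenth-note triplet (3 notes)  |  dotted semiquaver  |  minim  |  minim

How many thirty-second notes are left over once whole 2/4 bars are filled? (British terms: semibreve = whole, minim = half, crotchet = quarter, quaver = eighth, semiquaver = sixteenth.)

11

One bar of 2/4 = 16 thirty-second notes.
Convert each value to thirty-second notes: minim = 16; quaver = 4; minim = 16; a full sixteenth-note triplet (3 notes) (three triplet sixteenths span one eighth) = 4; dotted semiquaver = 3; minim = 16; minim = 16.
Total: 16 + 4 + 16 + 4 + 3 + 16 + 16 = 75.
75 ÷ 16 = 4 complete bars with 11 thirty-second notes remaining.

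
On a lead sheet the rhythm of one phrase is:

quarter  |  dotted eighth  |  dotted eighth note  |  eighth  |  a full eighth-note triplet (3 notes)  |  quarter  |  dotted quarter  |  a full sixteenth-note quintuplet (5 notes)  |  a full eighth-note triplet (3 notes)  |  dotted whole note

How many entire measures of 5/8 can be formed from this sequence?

One bar of 5/8 = 10 sixteenth notes.
Express everything in sixteenth notes: quarter = 4; dotted eighth = 3; dotted eighth note = 3; eighth = 2; a full eighth-note triplet (3 notes) (three triplet eighths span one quarter) = 4; quarter = 4; dotted quarter = 6; a full sixteenth-note quintuplet (5 notes) (five quintuplet sixteenths span one quarter) = 4; a full eighth-note triplet (3 notes) (three triplet eighths span one quarter) = 4; dotted whole note = 24.
Altogether 4 + 3 + 3 + 2 + 4 + 4 + 6 + 4 + 4 + 24 = 58.
58 ÷ 10 = 5 complete bars with 8 left over.

5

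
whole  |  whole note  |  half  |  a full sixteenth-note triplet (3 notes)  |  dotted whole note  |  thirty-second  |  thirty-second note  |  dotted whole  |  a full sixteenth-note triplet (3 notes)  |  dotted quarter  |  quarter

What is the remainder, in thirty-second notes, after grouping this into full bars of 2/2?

One bar of 2/2 = 32 thirty-second notes.
Express everything in thirty-second notes: whole = 32; whole note = 32; half = 16; a full sixteenth-note triplet (3 notes) (three triplet sixteenths span one eighth) = 4; dotted whole note = 48; thirty-second = 1; thirty-second note = 1; dotted whole = 48; a full sixteenth-note triplet (3 notes) (three triplet sixteenths span one eighth) = 4; dotted quarter = 12; quarter = 8.
Altogether 32 + 32 + 16 + 4 + 48 + 1 + 1 + 48 + 4 + 12 + 8 = 206.
206 ÷ 32 = 6 complete bars with 14 thirty-second notes remaining.

14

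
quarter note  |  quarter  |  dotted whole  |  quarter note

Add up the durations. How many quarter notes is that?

In quarter notes: quarter note = 1; quarter = 1; dotted whole = 6; quarter note = 1.
Adding: 1 + 1 + 6 + 1 = 9 quarter notes.

9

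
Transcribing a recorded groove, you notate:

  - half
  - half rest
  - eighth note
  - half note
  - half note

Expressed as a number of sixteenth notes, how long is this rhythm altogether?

34

Convert each value to sixteenth notes: half = 8; half rest = 8; eighth note = 2; half note = 8; half note = 8.
Total: 8 + 8 + 2 + 8 + 8 = 34 sixteenth notes.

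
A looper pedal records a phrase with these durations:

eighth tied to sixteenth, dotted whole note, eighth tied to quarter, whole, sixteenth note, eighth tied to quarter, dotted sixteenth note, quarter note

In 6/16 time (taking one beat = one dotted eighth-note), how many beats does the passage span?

20.5

One dotted eighth-note beat = 6 thirty-second notes.
Each duration in thirty-second notes: eighth tied to sixteenth (eighth + sixteenth) = 6; dotted whole note = 48; eighth tied to quarter (eighth + quarter) = 12; whole = 32; sixteenth note = 2; eighth tied to quarter (eighth + quarter) = 12; dotted sixteenth note = 3; quarter note = 8.
Altogether 6 + 48 + 12 + 32 + 2 + 12 + 3 + 8 = 123.
123 ÷ 6 = 20.5 beats.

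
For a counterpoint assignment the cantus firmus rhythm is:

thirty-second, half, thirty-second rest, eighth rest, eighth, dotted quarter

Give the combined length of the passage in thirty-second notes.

38

Express everything in thirty-second notes: thirty-second = 1; half = 16; thirty-second rest = 1; eighth rest = 4; eighth = 4; dotted quarter = 12.
Sum: 1 + 16 + 1 + 4 + 4 + 12 = 38 thirty-second notes.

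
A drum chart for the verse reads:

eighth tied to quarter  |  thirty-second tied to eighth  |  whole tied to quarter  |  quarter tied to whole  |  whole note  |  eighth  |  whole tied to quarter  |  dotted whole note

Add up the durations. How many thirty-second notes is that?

221

In thirty-second notes: eighth tied to quarter (eighth + quarter) = 12; thirty-second tied to eighth (thirty-second + eighth) = 5; whole tied to quarter (whole + quarter) = 40; quarter tied to whole (quarter + whole) = 40; whole note = 32; eighth = 4; whole tied to quarter (whole + quarter) = 40; dotted whole note = 48.
Total: 12 + 5 + 40 + 40 + 32 + 4 + 40 + 48 = 221 thirty-second notes.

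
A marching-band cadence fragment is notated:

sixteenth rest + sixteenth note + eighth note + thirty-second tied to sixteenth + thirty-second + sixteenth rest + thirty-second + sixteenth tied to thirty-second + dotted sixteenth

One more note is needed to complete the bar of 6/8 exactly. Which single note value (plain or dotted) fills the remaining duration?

dotted sixteenth note

The bar of 6/8 = 24 thirty-second notes.
Express everything in thirty-second notes: sixteenth rest = 2; sixteenth note = 2; eighth note = 4; thirty-second tied to sixteenth (thirty-second + sixteenth) = 3; thirty-second = 1; sixteenth rest = 2; thirty-second = 1; sixteenth tied to thirty-second (sixteenth + thirty-second) = 3; dotted sixteenth = 3.
Altogether 2 + 2 + 4 + 3 + 1 + 2 + 1 + 3 + 3 = 21.
Remaining: 24 − 21 = 3 thirty-second notes, which is a dotted sixteenth note.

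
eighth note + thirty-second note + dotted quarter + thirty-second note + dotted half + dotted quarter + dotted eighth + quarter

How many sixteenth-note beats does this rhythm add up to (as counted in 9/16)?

One sixteenth-note beat = 2 thirty-second notes.
Each duration in thirty-second notes: eighth note = 4; thirty-second note = 1; dotted quarter = 12; thirty-second note = 1; dotted half = 24; dotted quarter = 12; dotted eighth = 6; quarter = 8.
Sum: 4 + 1 + 12 + 1 + 24 + 12 + 6 + 8 = 68.
68 ÷ 2 = 34 beats.

34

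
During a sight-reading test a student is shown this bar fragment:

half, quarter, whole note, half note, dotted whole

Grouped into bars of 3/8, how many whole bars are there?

One bar of 3/8 = 3 eighth notes.
In eighth notes: half = 4; quarter = 2; whole note = 8; half note = 4; dotted whole = 12.
Total: 4 + 2 + 8 + 4 + 12 = 30.
30 ÷ 3 = 10 complete bars with 0 left over.

10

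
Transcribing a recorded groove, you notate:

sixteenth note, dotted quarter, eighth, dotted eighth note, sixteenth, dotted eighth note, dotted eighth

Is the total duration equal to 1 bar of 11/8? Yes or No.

One bar of 11/8 = 22 sixteenth notes.
Each duration in sixteenth notes: sixteenth note = 1; dotted quarter = 6; eighth = 2; dotted eighth note = 3; sixteenth = 1; dotted eighth note = 3; dotted eighth = 3.
Total: 1 + 6 + 2 + 3 + 1 + 3 + 3 = 19.
19 falls short of 22, so the answer is No.

No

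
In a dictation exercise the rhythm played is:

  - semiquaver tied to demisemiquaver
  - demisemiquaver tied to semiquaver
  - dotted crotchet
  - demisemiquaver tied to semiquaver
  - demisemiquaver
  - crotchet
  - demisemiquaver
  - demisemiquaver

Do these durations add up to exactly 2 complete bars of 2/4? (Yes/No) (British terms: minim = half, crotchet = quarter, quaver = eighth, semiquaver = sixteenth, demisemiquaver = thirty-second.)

Yes

One bar of 2/4 = 16 thirty-second notes, so 2 bars = 32.
Working in thirty-second notes: semiquaver tied to demisemiquaver (semiquaver + demisemiquaver) = 3; demisemiquaver tied to semiquaver (demisemiquaver + semiquaver) = 3; dotted crotchet = 12; demisemiquaver tied to semiquaver (demisemiquaver + semiquaver) = 3; demisemiquaver = 1; crotchet = 8; demisemiquaver = 1; demisemiquaver = 1.
Altogether 3 + 3 + 12 + 3 + 1 + 8 + 1 + 1 = 32.
32 equals 32, so the answer is Yes.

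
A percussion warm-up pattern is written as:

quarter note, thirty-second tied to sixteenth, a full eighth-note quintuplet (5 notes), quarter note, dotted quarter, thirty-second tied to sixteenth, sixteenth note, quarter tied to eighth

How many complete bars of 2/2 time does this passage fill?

2

One bar of 2/2 = 32 thirty-second notes.
Each duration in thirty-second notes: quarter note = 8; thirty-second tied to sixteenth (thirty-second + sixteenth) = 3; a full eighth-note quintuplet (5 notes) (five quintuplet eighths span one half) = 16; quarter note = 8; dotted quarter = 12; thirty-second tied to sixteenth (thirty-second + sixteenth) = 3; sixteenth note = 2; quarter tied to eighth (quarter + eighth) = 12.
Sum: 8 + 3 + 16 + 8 + 12 + 3 + 2 + 12 = 64.
64 ÷ 32 = 2 complete bars with 0 left over.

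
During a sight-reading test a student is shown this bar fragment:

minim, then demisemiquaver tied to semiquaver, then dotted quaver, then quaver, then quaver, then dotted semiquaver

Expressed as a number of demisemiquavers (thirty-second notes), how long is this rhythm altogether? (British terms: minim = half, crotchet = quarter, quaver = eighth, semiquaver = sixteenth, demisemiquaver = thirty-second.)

36

In thirty-second notes: minim = 16; demisemiquaver tied to semiquaver (demisemiquaver + semiquaver) = 3; dotted quaver = 6; quaver = 4; quaver = 4; dotted semiquaver = 3.
Total: 16 + 3 + 6 + 4 + 4 + 3 = 36 thirty-second notes.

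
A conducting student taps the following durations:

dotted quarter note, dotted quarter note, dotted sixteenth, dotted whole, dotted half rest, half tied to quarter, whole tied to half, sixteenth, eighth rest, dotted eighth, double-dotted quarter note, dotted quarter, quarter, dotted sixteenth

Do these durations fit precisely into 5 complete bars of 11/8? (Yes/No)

Yes

One bar of 11/8 = 44 thirty-second notes, so 5 bars = 220.
Each duration in thirty-second notes: dotted quarter note = 12; dotted quarter note = 12; dotted sixteenth = 3; dotted whole = 48; dotted half rest = 24; half tied to quarter (half + quarter) = 24; whole tied to half (whole + half) = 48; sixteenth = 2; eighth rest = 4; dotted eighth = 6; double-dotted quarter note = 14; dotted quarter = 12; quarter = 8; dotted sixteenth = 3.
Sum: 12 + 12 + 3 + 48 + 24 + 24 + 48 + 2 + 4 + 6 + 14 + 12 + 8 + 3 = 220.
220 equals 220, so the answer is Yes.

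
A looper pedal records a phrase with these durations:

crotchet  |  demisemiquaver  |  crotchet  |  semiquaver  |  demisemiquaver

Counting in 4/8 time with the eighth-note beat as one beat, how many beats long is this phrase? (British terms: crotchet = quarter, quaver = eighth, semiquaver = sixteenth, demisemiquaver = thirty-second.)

One eighth-note beat = 4 thirty-second notes.
Convert each value to thirty-second notes: crotchet = 8; demisemiquaver = 1; crotchet = 8; semiquaver = 2; demisemiquaver = 1.
Adding: 8 + 1 + 8 + 2 + 1 = 20.
20 ÷ 4 = 5 beats.

5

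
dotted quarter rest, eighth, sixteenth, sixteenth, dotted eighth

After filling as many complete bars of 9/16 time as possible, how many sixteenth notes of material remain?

One bar of 9/16 = 9 sixteenth notes.
Each duration in sixteenth notes: dotted quarter rest = 6; eighth = 2; sixteenth = 1; sixteenth = 1; dotted eighth = 3.
Total: 6 + 2 + 1 + 1 + 3 = 13.
13 ÷ 9 = 1 complete bar with 4 sixteenth notes remaining.

4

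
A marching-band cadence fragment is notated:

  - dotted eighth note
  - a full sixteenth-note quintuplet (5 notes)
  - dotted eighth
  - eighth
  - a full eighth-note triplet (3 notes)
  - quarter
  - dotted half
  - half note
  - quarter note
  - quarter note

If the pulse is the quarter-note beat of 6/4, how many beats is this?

One quarter-note beat = 4 sixteenth notes.
Each duration in sixteenth notes: dotted eighth note = 3; a full sixteenth-note quintuplet (5 notes) (five quintuplet sixteenths span one quarter) = 4; dotted eighth = 3; eighth = 2; a full eighth-note triplet (3 notes) (three triplet eighths span one quarter) = 4; quarter = 4; dotted half = 12; half note = 8; quarter note = 4; quarter note = 4.
Altogether 3 + 4 + 3 + 2 + 4 + 4 + 12 + 8 + 4 + 4 = 48.
48 ÷ 4 = 12 beats.

12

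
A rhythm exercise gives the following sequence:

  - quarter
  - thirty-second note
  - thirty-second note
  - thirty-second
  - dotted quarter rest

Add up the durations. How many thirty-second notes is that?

Working in thirty-second notes: quarter = 8; thirty-second note = 1; thirty-second note = 1; thirty-second = 1; dotted quarter rest = 12.
Altogether 8 + 1 + 1 + 1 + 12 = 23 thirty-second notes.

23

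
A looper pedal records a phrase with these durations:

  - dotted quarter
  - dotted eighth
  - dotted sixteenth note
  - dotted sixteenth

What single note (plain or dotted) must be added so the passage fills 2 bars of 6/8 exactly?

dotted half note

2 bars of 6/8 = 48 thirty-second notes.
In thirty-second notes: dotted quarter = 12; dotted eighth = 6; dotted sixteenth note = 3; dotted sixteenth = 3.
Sum: 12 + 6 + 3 + 3 = 24.
Remaining: 48 − 24 = 24 thirty-second notes, which is a dotted half note.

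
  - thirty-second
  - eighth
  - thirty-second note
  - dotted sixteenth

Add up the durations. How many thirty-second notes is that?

Express everything in thirty-second notes: thirty-second = 1; eighth = 4; thirty-second note = 1; dotted sixteenth = 3.
Total: 1 + 4 + 1 + 3 = 9 thirty-second notes.

9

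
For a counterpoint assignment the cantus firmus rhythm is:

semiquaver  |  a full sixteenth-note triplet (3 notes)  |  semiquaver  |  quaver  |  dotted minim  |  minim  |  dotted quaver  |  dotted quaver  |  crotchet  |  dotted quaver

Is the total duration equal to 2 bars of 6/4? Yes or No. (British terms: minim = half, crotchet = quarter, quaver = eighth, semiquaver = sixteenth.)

One bar of 6/4 = 24 sixteenth notes, so 2 bars = 48.
Working in sixteenth notes: semiquaver = 1; a full sixteenth-note triplet (3 notes) (three triplet sixteenths span one eighth) = 2; semiquaver = 1; quaver = 2; dotted minim = 12; minim = 8; dotted quaver = 3; dotted quaver = 3; crotchet = 4; dotted quaver = 3.
Total: 1 + 2 + 1 + 2 + 12 + 8 + 3 + 3 + 4 + 3 = 39.
39 falls short of 48, so the answer is No.

No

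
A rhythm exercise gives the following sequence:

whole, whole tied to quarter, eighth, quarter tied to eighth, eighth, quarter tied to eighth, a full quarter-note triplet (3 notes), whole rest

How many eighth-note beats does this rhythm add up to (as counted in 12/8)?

38

One eighth-note beat = 2 sixteenth notes.
Convert each value to sixteenth notes: whole = 16; whole tied to quarter (whole + quarter) = 20; eighth = 2; quarter tied to eighth (quarter + eighth) = 6; eighth = 2; quarter tied to eighth (quarter + eighth) = 6; a full quarter-note triplet (3 notes) (three triplet quarters span one half) = 8; whole rest = 16.
Adding: 16 + 20 + 2 + 6 + 2 + 6 + 8 + 16 = 76.
76 ÷ 2 = 38 beats.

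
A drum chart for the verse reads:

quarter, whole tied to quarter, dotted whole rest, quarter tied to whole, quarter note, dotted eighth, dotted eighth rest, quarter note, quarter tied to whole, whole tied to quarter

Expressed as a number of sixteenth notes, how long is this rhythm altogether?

Express everything in sixteenth notes: quarter = 4; whole tied to quarter (whole + quarter) = 20; dotted whole rest = 24; quarter tied to whole (quarter + whole) = 20; quarter note = 4; dotted eighth = 3; dotted eighth rest = 3; quarter note = 4; quarter tied to whole (quarter + whole) = 20; whole tied to quarter (whole + quarter) = 20.
Altogether 4 + 20 + 24 + 20 + 4 + 3 + 3 + 4 + 20 + 20 = 122 sixteenth notes.

122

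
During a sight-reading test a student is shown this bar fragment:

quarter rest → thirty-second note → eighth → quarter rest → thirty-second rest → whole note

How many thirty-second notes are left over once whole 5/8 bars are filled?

14

One bar of 5/8 = 20 thirty-second notes.
Convert each value to thirty-second notes: quarter rest = 8; thirty-second note = 1; eighth = 4; quarter rest = 8; thirty-second rest = 1; whole note = 32.
Total: 8 + 1 + 4 + 8 + 1 + 32 = 54.
54 ÷ 20 = 2 complete bars with 14 thirty-second notes remaining.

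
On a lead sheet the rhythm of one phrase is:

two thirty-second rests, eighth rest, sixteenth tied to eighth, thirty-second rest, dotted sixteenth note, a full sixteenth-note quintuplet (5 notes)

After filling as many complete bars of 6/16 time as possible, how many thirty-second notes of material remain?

One bar of 6/16 = 12 thirty-second notes.
Express everything in thirty-second notes: thirty-second rest = 1; thirty-second rest = 1; eighth rest = 4; sixteenth tied to eighth (sixteenth + eighth) = 6; thirty-second rest = 1; dotted sixteenth note = 3; a full sixteenth-note quintuplet (5 notes) (five quintuplet sixteenths span one quarter) = 8.
Sum: 1 + 1 + 4 + 6 + 1 + 3 + 8 = 24.
24 ÷ 12 = 2 complete bars with 0 thirty-second notes remaining.

0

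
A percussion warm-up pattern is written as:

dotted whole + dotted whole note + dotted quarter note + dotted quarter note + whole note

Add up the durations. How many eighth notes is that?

38

In eighth notes: dotted whole = 12; dotted whole note = 12; dotted quarter note = 3; dotted quarter note = 3; whole note = 8.
Total: 12 + 12 + 3 + 3 + 8 = 38 eighth notes.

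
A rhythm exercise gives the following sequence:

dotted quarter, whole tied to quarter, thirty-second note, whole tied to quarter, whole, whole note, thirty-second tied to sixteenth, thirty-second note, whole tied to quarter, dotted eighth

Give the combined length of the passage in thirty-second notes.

In thirty-second notes: dotted quarter = 12; whole tied to quarter (whole + quarter) = 40; thirty-second note = 1; whole tied to quarter (whole + quarter) = 40; whole = 32; whole note = 32; thirty-second tied to sixteenth (thirty-second + sixteenth) = 3; thirty-second note = 1; whole tied to quarter (whole + quarter) = 40; dotted eighth = 6.
Total: 12 + 40 + 1 + 40 + 32 + 32 + 3 + 1 + 40 + 6 = 207 thirty-second notes.

207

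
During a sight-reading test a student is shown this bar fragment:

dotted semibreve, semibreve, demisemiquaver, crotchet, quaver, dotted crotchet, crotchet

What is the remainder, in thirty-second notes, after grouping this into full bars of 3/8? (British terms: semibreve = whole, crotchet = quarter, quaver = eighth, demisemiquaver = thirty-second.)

5

One bar of 3/8 = 12 thirty-second notes.
Working in thirty-second notes: dotted semibreve = 48; semibreve = 32; demisemiquaver = 1; crotchet = 8; quaver = 4; dotted crotchet = 12; crotchet = 8.
Total: 48 + 32 + 1 + 8 + 4 + 12 + 8 = 113.
113 ÷ 12 = 9 complete bars with 5 thirty-second notes remaining.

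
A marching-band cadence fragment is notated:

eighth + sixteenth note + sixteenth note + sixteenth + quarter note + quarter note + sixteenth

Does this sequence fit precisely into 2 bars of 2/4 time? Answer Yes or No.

No

One bar of 2/4 = 8 sixteenth notes, so 2 bars = 16.
Express everything in sixteenth notes: eighth = 2; sixteenth note = 1; sixteenth note = 1; sixteenth = 1; quarter note = 4; quarter note = 4; sixteenth = 1.
Sum: 2 + 1 + 1 + 1 + 4 + 4 + 1 = 14.
14 falls short of 16, so the answer is No.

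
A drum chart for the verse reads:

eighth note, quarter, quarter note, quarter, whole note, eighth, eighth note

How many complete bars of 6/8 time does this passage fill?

2

One bar of 6/8 = 6 eighth notes.
Each duration in eighth notes: eighth note = 1; quarter = 2; quarter note = 2; quarter = 2; whole note = 8; eighth = 1; eighth note = 1.
Altogether 1 + 2 + 2 + 2 + 8 + 1 + 1 = 17.
17 ÷ 6 = 2 complete bars with 5 left over.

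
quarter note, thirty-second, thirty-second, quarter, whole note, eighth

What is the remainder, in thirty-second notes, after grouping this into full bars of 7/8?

26

One bar of 7/8 = 28 thirty-second notes.
Express everything in thirty-second notes: quarter note = 8; thirty-second = 1; thirty-second = 1; quarter = 8; whole note = 32; eighth = 4.
Adding: 8 + 1 + 1 + 8 + 32 + 4 = 54.
54 ÷ 28 = 1 complete bar with 26 thirty-second notes remaining.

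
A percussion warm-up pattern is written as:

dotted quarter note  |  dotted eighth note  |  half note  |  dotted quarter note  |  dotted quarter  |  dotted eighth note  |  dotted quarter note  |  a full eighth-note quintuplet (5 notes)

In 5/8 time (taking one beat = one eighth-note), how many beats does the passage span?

One eighth-note beat = 2 sixteenth notes.
Each duration in sixteenth notes: dotted quarter note = 6; dotted eighth note = 3; half note = 8; dotted quarter note = 6; dotted quarter = 6; dotted eighth note = 3; dotted quarter note = 6; a full eighth-note quintuplet (5 notes) (five quintuplet eighths span one half) = 8.
Sum: 6 + 3 + 8 + 6 + 6 + 3 + 6 + 8 = 46.
46 ÷ 2 = 23 beats.

23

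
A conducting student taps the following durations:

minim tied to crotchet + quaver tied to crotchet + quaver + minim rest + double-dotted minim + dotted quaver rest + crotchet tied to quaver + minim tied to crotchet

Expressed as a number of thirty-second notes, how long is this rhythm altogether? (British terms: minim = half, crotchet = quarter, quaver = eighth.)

Working in thirty-second notes: minim tied to crotchet (minim + crotchet) = 24; quaver tied to crotchet (quaver + crotchet) = 12; quaver = 4; minim rest = 16; double-dotted minim = 28; dotted quaver rest = 6; crotchet tied to quaver (crotchet + quaver) = 12; minim tied to crotchet (minim + crotchet) = 24.
Altogether 24 + 12 + 4 + 16 + 28 + 6 + 12 + 24 = 126 thirty-second notes.

126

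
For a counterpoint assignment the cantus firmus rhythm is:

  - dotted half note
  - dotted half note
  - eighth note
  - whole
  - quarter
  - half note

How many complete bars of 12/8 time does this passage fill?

2

One bar of 12/8 = 12 eighth notes.
Convert each value to eighth notes: dotted half note = 6; dotted half note = 6; eighth note = 1; whole = 8; quarter = 2; half note = 4.
Sum: 6 + 6 + 1 + 8 + 2 + 4 = 27.
27 ÷ 12 = 2 complete bars with 3 left over.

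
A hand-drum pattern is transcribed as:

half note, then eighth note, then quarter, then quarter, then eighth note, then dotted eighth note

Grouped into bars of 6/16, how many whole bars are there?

One bar of 6/16 = 6 sixteenth notes.
Convert each value to sixteenth notes: half note = 8; eighth note = 2; quarter = 4; quarter = 4; eighth note = 2; dotted eighth note = 3.
Altogether 8 + 2 + 4 + 4 + 2 + 3 = 23.
23 ÷ 6 = 3 complete bars with 5 left over.

3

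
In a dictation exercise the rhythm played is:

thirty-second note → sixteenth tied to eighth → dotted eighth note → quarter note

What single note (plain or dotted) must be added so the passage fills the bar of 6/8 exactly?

The bar of 6/8 = 24 thirty-second notes.
Working in thirty-second notes: thirty-second note = 1; sixteenth tied to eighth (sixteenth + eighth) = 6; dotted eighth note = 6; quarter note = 8.
Altogether 1 + 6 + 6 + 8 = 21.
Remaining: 24 − 21 = 3 thirty-second notes, which is a dotted sixteenth note.

dotted sixteenth note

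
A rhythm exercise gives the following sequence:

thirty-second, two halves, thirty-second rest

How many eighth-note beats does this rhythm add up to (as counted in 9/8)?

One eighth-note beat = 4 thirty-second notes.
Express everything in thirty-second notes: thirty-second = 1; half = 16; half = 16; thirty-second rest = 1.
Altogether 1 + 16 + 16 + 1 = 34.
34 ÷ 4 = 8.5 beats.

8.5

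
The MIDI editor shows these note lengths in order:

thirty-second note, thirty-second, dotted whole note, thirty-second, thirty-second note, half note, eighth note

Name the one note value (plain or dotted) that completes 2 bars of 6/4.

2 bars of 6/4 = 96 thirty-second notes.
Convert each value to thirty-second notes: thirty-second note = 1; thirty-second = 1; dotted whole note = 48; thirty-second = 1; thirty-second note = 1; half note = 16; eighth note = 4.
Adding: 1 + 1 + 48 + 1 + 1 + 16 + 4 = 72.
Remaining: 96 − 72 = 24 thirty-second notes, which is a dotted half note.

dotted half note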